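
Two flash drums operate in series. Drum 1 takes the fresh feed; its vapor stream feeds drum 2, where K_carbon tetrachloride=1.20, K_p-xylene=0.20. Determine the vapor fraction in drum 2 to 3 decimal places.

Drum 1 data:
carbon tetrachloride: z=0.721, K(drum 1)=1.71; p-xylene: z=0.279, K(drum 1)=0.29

Drum 1:
Rachford–Rice: g(ψ₁) = Σ zᵢ(Kᵢ−1)/(1+ψ₁(Kᵢ−1)) = 0.
Feasibility: ΣzᵢKᵢ = 1.314, Σzᵢ/Kᵢ = 1.384 — both > 1, two phases present.
Binary case is linear: z₁(K₁−1)(1+ψ₁(K₂−1)) + z₂(K₂−1)(1+ψ₁(K₁−1)) = 0
⇒ ψ₁ = [z₁(K₁−1)+z₂(K₂−1)] / [−(K₁−1)(K₂−1)] = 0.3138/0.5041 = 0.623
Drum-1 compositions:
  carbon tetrachloride: x = 0.500, y = 0.855
  p-xylene: x = 0.500, y = 0.145
Drum-2 feed = drum-1 vapor: z₂ = (0.8550, 0.1450).
Drum 2:
Let ψ₂ = V/F and solve Σ zᵢ(Kᵢ−1)/(1+ψ₂(Kᵢ−1)) = 0.
Feasibility: ΣzᵢKᵢ = 1.055, Σzᵢ/Kᵢ = 1.438 — both > 1, two phases present.
Binary case is linear: z₁(K₁−1)(1+ψ₂(K₂−1)) + z₂(K₂−1)(1+ψ₂(K₁−1)) = 0
⇒ ψ₂ = [z₁(K₁−1)+z₂(K₂−1)] / [−(K₁−1)(K₂−1)] = 0.0550/0.1600 = 0.344
  carbon tetrachloride: x = 0.800, y = 0.960
  p-xylene: x = 0.200, y = 0.040

V/F (drum 2) = 0.344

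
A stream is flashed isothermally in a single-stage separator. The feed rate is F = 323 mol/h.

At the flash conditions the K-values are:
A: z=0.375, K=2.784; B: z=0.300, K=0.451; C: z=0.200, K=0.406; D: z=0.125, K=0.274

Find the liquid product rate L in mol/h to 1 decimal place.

Rachford–Rice: g(β) = Σ zᵢ(Kᵢ−1)/(1+β(Kᵢ−1)) = 0.
Check two-phase: ΣzᵢKᵢ = 1.295 > 1 and Σzᵢ/Kᵢ = 1.749 > 1, so g(0) = 0.295 > 0 and g(1) = -0.749 < 0.
Iterate (Newton) starting at β = 0.5:
  β = 0.500: g = -0.1849, g' = -0.810 → β = 0.272
  β = 0.272: g = 0.0022, g' = -0.869 → β = 0.274
Converged at β = 0.274.
Then V = β·F = 0.2744·323 = 88.6 mol/h and L = F − V = 234.4 mol/h.

L = 234.4 mol/h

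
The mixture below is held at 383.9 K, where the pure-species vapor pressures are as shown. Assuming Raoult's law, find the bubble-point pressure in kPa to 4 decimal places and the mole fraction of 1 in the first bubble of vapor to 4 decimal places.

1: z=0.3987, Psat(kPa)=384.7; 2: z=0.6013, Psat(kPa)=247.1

Pbub = 301.9611 kPa, y_1 = 0.5079

At the bubble point ψ → 0, so ΣzᵢKᵢ = 1 with Kᵢ = Pᵢˢᵃᵗ/P ⇒ P = ΣzᵢPᵢˢᵃᵗ.
P = 0.3987·384.7 + 0.6013·247.1 = 301.9611 kPa
yᵢ = zᵢPᵢˢᵃᵗ/P ⇒ y_1 = 0.3987·384.7/301.9611 = 0.5079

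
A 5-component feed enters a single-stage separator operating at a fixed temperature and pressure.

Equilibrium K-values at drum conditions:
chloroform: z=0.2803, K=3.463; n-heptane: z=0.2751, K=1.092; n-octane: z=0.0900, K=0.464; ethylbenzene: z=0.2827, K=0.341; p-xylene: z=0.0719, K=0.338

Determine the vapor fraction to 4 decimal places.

Newton–Raphson from ψ = 0.53:
  ψ = 0.5300: g = -0.10340, g' = -0.7372 → ψ = 0.3897
  ψ = 0.3897: g = 0.00087, g' = -0.7657 → ψ = 0.3909
Converged at ψ = 0.3909.

ψ = 0.3909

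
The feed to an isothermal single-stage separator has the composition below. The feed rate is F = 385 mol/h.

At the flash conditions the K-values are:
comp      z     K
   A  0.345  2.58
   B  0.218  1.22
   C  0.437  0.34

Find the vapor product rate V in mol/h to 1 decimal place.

V = 146.2 mol/h

Rachford–Rice: g(ψ) = Σ zᵢ(Kᵢ−1)/(1+ψ(Kᵢ−1)) = 0.
Check two-phase: ΣzᵢKᵢ = 1.305 > 1 and Σzᵢ/Kᵢ = 1.598 > 1, so g(0) = 0.305 > 0 and g(1) = -0.598 < 0.
Newton–Raphson from ψ = 0.5:
  ψ = 0.500: g = -0.0827, g' = -0.701 → ψ = 0.382
  ψ = 0.382: g = -0.0015, g' = -0.684 → ψ = 0.380
Converged at ψ = 0.380.
Then V = ψ·F = 0.3798·385 = 146.2 mol/h and L = F − V = 238.8 mol/h.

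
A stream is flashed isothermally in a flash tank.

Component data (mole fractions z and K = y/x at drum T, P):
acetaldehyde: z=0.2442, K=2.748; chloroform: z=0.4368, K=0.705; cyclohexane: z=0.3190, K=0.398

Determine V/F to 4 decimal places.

V/F = 0.1382

Rachford–Rice: g(V/F) = Σ zᵢ(Kᵢ−1)/(1+V/F(Kᵢ−1)) = 0.
Check two-phase: ΣzᵢKᵢ = 1.1060 > 1 and Σzᵢ/Kᵢ = 1.5099 > 1, so g(0) = 0.1060 > 0 and g(1) = -0.5099 < 0.
Newton iteration, V/F⁰ = 0.3:
  V/F = 0.3000: g = -0.09571, g' = -0.5390 → V/F = 0.1224
  V/F = 0.1224: g = 0.01061, g' = -0.6819 → V/F = 0.1380
  V/F = 0.1380: g = 0.00015, g' = -0.6631 → V/F = 0.1382
Converged at V/F = 0.1382.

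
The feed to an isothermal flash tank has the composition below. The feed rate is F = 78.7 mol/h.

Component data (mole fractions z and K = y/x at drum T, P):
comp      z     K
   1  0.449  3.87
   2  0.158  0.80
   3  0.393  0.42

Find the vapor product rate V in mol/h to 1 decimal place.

V = 55.9 mol/h

Rachford–Rice: g(ψ) = Σ zᵢ(Kᵢ−1)/(1+ψ(Kᵢ−1)) = 0.
Feasibility: ΣzᵢKᵢ = 2.029, Σzᵢ/Kᵢ = 1.249 — both > 1, two phases present.
Newton iteration, ψ⁰ = 0.5:
  ψ = 0.500: g = 0.1731, g' = -0.894 → ψ = 0.694
  ψ = 0.694: g = 0.0128, g' = -0.792 → ψ = 0.710
Converged at ψ = 0.710.
Then V = ψ·F = 0.7098·78.7 = 55.9 mol/h and L = F − V = 22.8 mol/h.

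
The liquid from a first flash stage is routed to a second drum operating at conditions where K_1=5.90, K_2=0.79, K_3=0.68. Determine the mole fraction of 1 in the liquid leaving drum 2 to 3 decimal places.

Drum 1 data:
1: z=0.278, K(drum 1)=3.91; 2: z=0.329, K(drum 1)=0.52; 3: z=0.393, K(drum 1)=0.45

Drum 1:
Material balance + equilibrium reduce to Σ zᵢ(Kᵢ−1)/(1+ψ₁(Kᵢ−1)) = 0.
g(0) = ΣzᵢKᵢ − 1 = 0.435 and g(1) = 1 − Σzᵢ/Kᵢ = -0.577, so a root lies in (0, 1).
Newton–Raphson from ψ₁ = 0.5:
  ψ₁ = 0.500: g = -0.1764, g' = -0.748 → ψ₁ = 0.264
  ψ₁ = 0.264: g = 0.0236, g' = -1.015 → ψ₁ = 0.287
  ψ₁ = 0.287: g = 0.0006, g' = -0.968 → ψ₁ = 0.288
Converged at ψ₁ = 0.288.
Drum-1 compositions:
  1: x = 0.151, y = 0.591
  2: x = 0.382, y = 0.199
  3: x = 0.467, y = 0.210
Drum-2 feed = drum-1 liquid: z₂ = (0.1512, 0.3818, 0.4670).
Drum 2:
Let ψ₂ = V/F and solve Σ zᵢ(Kᵢ−1)/(1+ψ₂(Kᵢ−1)) = 0.
Check two-phase: ΣzᵢKᵢ = 1.511 > 1 and Σzᵢ/Kᵢ = 1.196 > 1, so g(0) = 0.511 > 0 and g(1) = -0.196 < 0.
Iterate (Newton) starting at ψ₂ = 0.5:
  ψ₂ = 0.500: g = -0.0527, g' = -0.394 → ψ₂ = 0.366
  ψ₂ = 0.366: g = 0.0090, g' = -0.546 → ψ₂ = 0.383
Converged at ψ₂ = 0.383.
  1: x = 0.053, y = 0.310
  2: x = 0.415, y = 0.328
  3: x = 0.532, y = 0.362

x_1 (drum 2) = 0.053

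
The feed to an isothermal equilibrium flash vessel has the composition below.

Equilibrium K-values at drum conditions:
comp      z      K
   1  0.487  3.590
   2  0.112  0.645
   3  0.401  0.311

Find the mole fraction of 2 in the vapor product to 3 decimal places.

y_2 = 0.091

Rachford–Rice: g(ψ) = Σ zᵢ(Kᵢ−1)/(1+ψ(Kᵢ−1)) = 0.
g(0) = ΣzᵢKᵢ − 1 = 0.945 and g(1) = 1 − Σzᵢ/Kᵢ = -0.599, so a root lies in (0, 1).
Newton–Raphson from ψ = 0.5:
  ψ = 0.500: g = 0.0798, g' = -1.084 → ψ = 0.574
Converged at ψ = 0.574.
Compositions from xᵢ = zᵢ/(1+ψ(Kᵢ−1)), yᵢ = Kᵢxᵢ:
  1: x = 0.196, y = 0.703
  2: x = 0.141, y = 0.091
  3: x = 0.664, y = 0.206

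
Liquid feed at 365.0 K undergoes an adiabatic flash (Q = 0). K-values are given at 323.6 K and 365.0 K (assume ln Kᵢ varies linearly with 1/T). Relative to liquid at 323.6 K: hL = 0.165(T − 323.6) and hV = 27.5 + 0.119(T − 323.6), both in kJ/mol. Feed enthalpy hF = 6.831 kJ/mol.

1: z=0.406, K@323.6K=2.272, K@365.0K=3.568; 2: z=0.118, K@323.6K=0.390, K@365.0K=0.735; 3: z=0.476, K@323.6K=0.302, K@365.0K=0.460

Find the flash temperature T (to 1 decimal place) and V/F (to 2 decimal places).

T = 330.0 K, V/F = 0.21

Adiabatic flash: solve Rachford–Rice at each trial T, then check hF = ψ·hV(T) + (1−ψ)·hL(T).
  T = 323.6 K: K = (2.272, 0.390, 0.302), RR gives ψ = 0.129, H_out = 3.560 kJ/mol
  T = 365.0 K: K = (3.568, 0.735, 0.460), RR gives ψ = 0.590, H_out = 21.941 kJ/mol
  T = 344.3 K: K = (2.886, 0.546, 0.377), RR gives ψ = 0.372, H_out = 13.287 kJ/mol
  T = 334.0 K: K = (2.572, 0.464, 0.339), RR gives ψ = 0.260, H_out = 8.728 kJ/mol
  T = 328.8 K: K = (2.420, 0.426, 0.320), RR gives ψ = 0.198, H_out = 6.243 kJ/mol
  T = 331.4 K: K = (2.495, 0.445, 0.330), RR gives ψ = 0.229, H_out = 7.506 kJ/mol
  T = 330.1 K: K = (2.457, 0.435, 0.325), RR gives ψ = 0.213, H_out = 6.880 kJ/mol
Linear interpolation between T = 328.8 (H_out = 6.243) and T = 330.1 (H_out = 6.880) on hF = 6.831 gives T ≈ 330.0 K, at which ψ = 0.21.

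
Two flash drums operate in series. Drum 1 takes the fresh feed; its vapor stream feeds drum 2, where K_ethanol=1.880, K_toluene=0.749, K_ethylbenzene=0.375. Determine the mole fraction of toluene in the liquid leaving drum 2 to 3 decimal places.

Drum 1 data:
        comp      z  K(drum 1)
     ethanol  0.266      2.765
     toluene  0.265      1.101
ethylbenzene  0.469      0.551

x_toluene (drum 2) = 0.288

Drum 1:
Let ψ₁ = V/F and solve Σ zᵢ(Kᵢ−1)/(1+ψ₁(Kᵢ−1)) = 0.
Feasibility: ΣzᵢKᵢ = 1.286, Σzᵢ/Kᵢ = 1.188 — both > 1, two phases present.
Newton–Raphson from ψ₁ = 0.5:
  ψ₁ = 0.500: g = 0.0033, g' = -0.393 → ψ₁ = 0.508
Converged at ψ₁ = 0.508.
Drum-1 compositions:
  ethanol: x = 0.140, y = 0.388
  toluene: x = 0.252, y = 0.278
  ethylbenzene: x = 0.608, y = 0.335
Drum-2 feed = drum-1 vapor: z₂ = (0.3876, 0.2775, 0.3349).
Drum 2:
Let ψ₂ = V/F and solve Σ zᵢ(Kᵢ−1)/(1+ψ₂(Kᵢ−1)) = 0.
Feasibility: ΣzᵢKᵢ = 1.062, Σzᵢ/Kᵢ = 1.470 — both > 1, two phases present.
Newton iteration, ψ₂⁰ = 0.5:
  ψ₂ = 0.500: g = -0.1472, g' = -0.444 → ψ₂ = 0.169
  ψ₂ = 0.169: g = -0.0097, g' = -0.410 → ψ₂ = 0.145
Converged at ψ₂ = 0.145.
  ethanol: x = 0.344, y = 0.646
  toluene: x = 0.288, y = 0.216
  ethylbenzene: x = 0.368, y = 0.138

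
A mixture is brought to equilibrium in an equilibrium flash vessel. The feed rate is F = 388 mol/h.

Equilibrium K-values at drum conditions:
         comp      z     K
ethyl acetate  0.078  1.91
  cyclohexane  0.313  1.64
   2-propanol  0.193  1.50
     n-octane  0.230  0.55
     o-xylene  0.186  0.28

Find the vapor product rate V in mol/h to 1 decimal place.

Material balance + equilibrium reduce to Σ zᵢ(Kᵢ−1)/(1+ψ(Kᵢ−1)) = 0.
Check two-phase: ΣzᵢKᵢ = 1.130 > 1 and Σzᵢ/Kᵢ = 1.443 > 1, so g(0) = 0.130 > 0 and g(1) = -0.443 < 0.
Iterate (Newton) starting at ψ = 0.5:
  ψ = 0.500: g = -0.0651, g' = -0.448 → ψ = 0.355
  ψ = 0.355: g = -0.0041, g' = -0.397 → ψ = 0.344
Converged at ψ = 0.344.
Then V = ψ·F = 0.3443·388 = 133.6 mol/h and L = F − V = 254.4 mol/h.

V = 133.6 mol/h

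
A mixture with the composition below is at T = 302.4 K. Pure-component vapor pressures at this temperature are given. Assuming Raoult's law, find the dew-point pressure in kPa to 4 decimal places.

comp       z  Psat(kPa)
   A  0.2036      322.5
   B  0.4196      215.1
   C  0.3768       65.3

At the dew point ψ → 1, so Σzᵢ/Kᵢ = 1 with Kᵢ = Pᵢˢᵃᵗ/P ⇒ 1/P = Σzᵢ/Pᵢˢᵃᵗ.
1/P = 0.2036/322.5 + 0.4196/215.1 + 0.3768/65.3 = 0.0083523 ⇒ P = 119.7271 kPa

Pdew = 119.7271 kPa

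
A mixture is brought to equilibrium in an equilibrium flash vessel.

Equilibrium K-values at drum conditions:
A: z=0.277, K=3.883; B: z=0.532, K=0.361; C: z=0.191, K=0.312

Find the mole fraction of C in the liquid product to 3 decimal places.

Let β = V/F and solve Σ zᵢ(Kᵢ−1)/(1+β(Kᵢ−1)) = 0.
g(0) = ΣzᵢKᵢ − 1 = 0.327 and g(1) = 1 − Σzᵢ/Kᵢ = -1.157, so a root lies in (0, 1).
Iterate (Newton) starting at β = 0.5:
  β = 0.500: g = -0.3728, g' = -1.065 → β = 0.150
  β = 0.150: g = 0.0348, g' = -1.500 → β = 0.173
  β = 0.173: g = 0.0010, g' = -1.415 → β = 0.174
Converged at β = 0.174.
Compositions from xᵢ = zᵢ/(1+β(Kᵢ−1)), yᵢ = Kᵢxᵢ:
  A: x = 0.184, y = 0.716
  B: x = 0.599, y = 0.216
  C: x = 0.217, y = 0.068

x_C = 0.217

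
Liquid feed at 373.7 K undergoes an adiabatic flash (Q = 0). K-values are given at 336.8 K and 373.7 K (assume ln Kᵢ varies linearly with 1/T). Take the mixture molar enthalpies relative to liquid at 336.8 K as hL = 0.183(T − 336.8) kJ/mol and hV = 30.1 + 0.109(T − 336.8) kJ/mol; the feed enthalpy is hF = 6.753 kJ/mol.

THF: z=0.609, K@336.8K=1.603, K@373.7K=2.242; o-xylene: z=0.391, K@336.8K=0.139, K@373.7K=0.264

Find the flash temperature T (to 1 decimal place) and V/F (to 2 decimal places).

Adiabatic flash: solve Rachford–Rice at each trial T, then check hF = ψ·hV(T) + (1−ψ)·hL(T).
  T = 336.8 K: K = (1.603, 0.139), RR gives ψ = 0.059, H_out = 1.773 kJ/mol
  T = 373.7 K: K = (2.242, 0.264), RR gives ψ = 0.513, H_out = 20.783 kJ/mol
  T = 355.2 K: K = (1.911, 0.195), RR gives ψ = 0.327, H_out = 12.770 kJ/mol
  T = 346.0 K: K = (1.755, 0.165), RR gives ψ = 0.211, H_out = 7.901 kJ/mol
  T = 341.4 K: K = (1.678, 0.152), RR gives ψ = 0.141, H_out = 5.047 kJ/mol
  T = 343.7 K: K = (1.716, 0.158), RR gives ψ = 0.178, H_out = 6.518 kJ/mol
Linear interpolation between T = 343.7 (H_out = 6.518) and T = 346.0 (H_out = 7.901) on hF = 6.753 gives T ≈ 344.1 K, at which ψ = 0.18.

T = 344.1 K, V/F = 0.18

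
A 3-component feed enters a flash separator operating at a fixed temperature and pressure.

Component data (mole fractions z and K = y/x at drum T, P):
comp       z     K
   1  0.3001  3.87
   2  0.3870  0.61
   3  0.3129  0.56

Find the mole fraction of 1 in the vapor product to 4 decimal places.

Rachford–Rice: g(β) = Σ zᵢ(Kᵢ−1)/(1+β(Kᵢ−1)) = 0.
Feasibility: ΣzᵢKᵢ = 1.5727, Σzᵢ/Kᵢ = 1.2707 — both > 1, two phases present.
Newton iteration, β⁰ = 0.43:
  β = 0.4300: g = 0.03438, g' = -0.6724 → β = 0.4811
  β = 0.4811: g = 0.00132, g' = -0.6228 → β = 0.4832
Converged at β = 0.4832.
Compositions from xᵢ = zᵢ/(1+β(Kᵢ−1)), yᵢ = Kᵢxᵢ:
  1: x = 0.1257, y = 0.4866
  2: x = 0.4769, y = 0.2909
  3: x = 0.3974, y = 0.2225

y_1 = 0.4866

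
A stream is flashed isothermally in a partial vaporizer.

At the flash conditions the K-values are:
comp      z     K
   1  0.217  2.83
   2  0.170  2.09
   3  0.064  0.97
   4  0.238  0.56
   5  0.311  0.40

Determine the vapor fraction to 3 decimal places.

Material balance + equilibrium reduce to Σ zᵢ(Kᵢ−1)/(1+ψ(Kᵢ−1)) = 0.
g(0) = ΣzᵢKᵢ − 1 = 0.289 and g(1) = 1 − Σzᵢ/Kᵢ = -0.426, so a root lies in (0, 1).
Iterate (Newton) starting at ψ = 0.5:
  ψ = 0.500: g = -0.0755, g' = -0.587 → ψ = 0.371
  ψ = 0.371: g = 0.0011, g' = -0.611 → ψ = 0.373
Converged at ψ = 0.373.

ψ = 0.373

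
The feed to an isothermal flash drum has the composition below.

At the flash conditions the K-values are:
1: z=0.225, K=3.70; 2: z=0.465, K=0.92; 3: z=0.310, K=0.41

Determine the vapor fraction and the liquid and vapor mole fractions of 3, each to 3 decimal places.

ψ = 0.425, x_3 = 0.414, y_3 = 0.170

Let ψ = V/F and solve Σ zᵢ(Kᵢ−1)/(1+ψ(Kᵢ−1)) = 0.
Feasibility: ΣzᵢKᵢ = 1.387, Σzᵢ/Kᵢ = 1.322 — both > 1, two phases present.
Newton–Raphson from ψ = 0.5:
  ψ = 0.500: g = -0.0397, g' = -0.517 → ψ = 0.423
  ψ = 0.423: g = 0.0012, g' = -0.552 → ψ = 0.425
Converged at ψ = 0.425.
Compositions from xᵢ = zᵢ/(1+ψ(Kᵢ−1)), yᵢ = Kᵢxᵢ:
  1: x = 0.105, y = 0.387
  2: x = 0.481, y = 0.443
  3: x = 0.414, y = 0.170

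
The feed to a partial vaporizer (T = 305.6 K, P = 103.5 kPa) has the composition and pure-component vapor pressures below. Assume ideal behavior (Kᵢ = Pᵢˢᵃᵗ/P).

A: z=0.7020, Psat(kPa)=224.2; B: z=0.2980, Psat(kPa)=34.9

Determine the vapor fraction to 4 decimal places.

Raoult's law: Kᵢ = Pᵢˢᵃᵗ/P = Pᵢˢᵃᵗ/103.5.
  K_A = 224.2/103.5 = 2.166184, K_B = 34.9/103.5 = 0.337198
Rachford–Rice: g(ψ) = Σ zᵢ(Kᵢ−1)/(1+ψ(Kᵢ−1)) = 0.
Check two-phase: ΣzᵢKᵢ = 1.6211 > 1 and Σzᵢ/Kᵢ = 1.2078 > 1, so g(0) = 0.6211 > 0 and g(1) = -0.2078 < 0.
Newton–Raphson from ψ = 0.39:
  ψ = 0.3900: g = 0.29636, g' = -0.6892 → ψ = 0.8200
  ψ = 0.8200: g = -0.01420, g' = -0.8777 → ψ = 0.8038
  ψ = 0.8038: g = -0.00019, g' = -0.8541 → ψ = 0.8036
Converged at ψ = 0.8036.

ψ = 0.8036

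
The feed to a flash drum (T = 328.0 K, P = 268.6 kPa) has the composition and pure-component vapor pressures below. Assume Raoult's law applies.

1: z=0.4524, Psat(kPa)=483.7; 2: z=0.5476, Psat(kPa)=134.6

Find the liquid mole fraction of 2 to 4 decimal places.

Raoult's law: Kᵢ = Pᵢˢᵃᵗ/P = Pᵢˢᵃᵗ/268.6.
  K_1 = 483.7/268.6 = 1.800819, K_2 = 134.6/268.6 = 0.501117
Let ψ = V/F and solve Σ zᵢ(Kᵢ−1)/(1+ψ(Kᵢ−1)) = 0.
Check two-phase: ΣzᵢKᵢ = 1.0891 > 1 and Σzᵢ/Kᵢ = 1.3440 > 1, so g(0) = 0.0891 > 0 and g(1) = -0.3440 < 0.
Binary case is linear: z₁(K₁−1)(1+ψ(K₂−1)) + z₂(K₂−1)(1+ψ(K₁−1)) = 0
⇒ ψ = [z₁(K₁−1)+z₂(K₂−1)] / [−(K₁−1)(K₂−1)] = 0.08910/0.39952 = 0.2230
Compositions from xᵢ = zᵢ/(1+ψ(Kᵢ−1)), yᵢ = Kᵢxᵢ:
  1: x = 0.3838, y = 0.6912
  2: x = 0.6162, y = 0.3088

x_2 = 0.6162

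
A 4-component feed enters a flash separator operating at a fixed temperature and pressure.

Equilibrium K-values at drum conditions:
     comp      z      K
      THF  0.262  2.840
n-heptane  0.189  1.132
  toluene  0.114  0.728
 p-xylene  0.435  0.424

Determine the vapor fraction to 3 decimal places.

Let ψ = V/F and solve Σ zᵢ(Kᵢ−1)/(1+ψ(Kᵢ−1)) = 0.
Check two-phase: ΣzᵢKᵢ = 1.225 > 1 and Σzᵢ/Kᵢ = 1.442 > 1, so g(0) = 0.225 > 0 and g(1) = -0.442 < 0.
Newton–Raphson from ψ = 0.5:
  ψ = 0.500: g = -0.1133, g' = -0.540 → ψ = 0.290
  ψ = 0.290: g = 0.0039, g' = -0.598 → ψ = 0.297
Converged at ψ = 0.297.

ψ = 0.297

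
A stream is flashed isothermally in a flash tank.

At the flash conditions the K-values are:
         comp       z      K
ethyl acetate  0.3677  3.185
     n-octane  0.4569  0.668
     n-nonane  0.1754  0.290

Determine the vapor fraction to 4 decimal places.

Let ψ = V/F and solve Σ zᵢ(Kᵢ−1)/(1+ψ(Kᵢ−1)) = 0.
g(0) = ΣzᵢKᵢ − 1 = 0.5272 and g(1) = 1 − Σzᵢ/Kᵢ = -0.4043, so a root lies in (0, 1).
Newton–Raphson from ψ = 0.51:
  ψ = 0.5100: g = 0.00215, g' = -0.6830 → ψ = 0.5131
Converged at ψ = 0.5132.

ψ = 0.5132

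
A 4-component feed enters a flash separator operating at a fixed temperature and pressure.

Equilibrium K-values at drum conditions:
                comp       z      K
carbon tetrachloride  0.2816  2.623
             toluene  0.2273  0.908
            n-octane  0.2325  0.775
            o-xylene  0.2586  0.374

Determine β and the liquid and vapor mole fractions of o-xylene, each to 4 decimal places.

β = 0.3620, x_o-xylene = 0.3344, y_o-xylene = 0.1251

Let β = V/F and solve Σ zᵢ(Kᵢ−1)/(1+β(Kᵢ−1)) = 0.
Feasibility: ΣzᵢKᵢ = 1.2219, Σzᵢ/Kᵢ = 1.3491 — both > 1, two phases present.
Newton–Raphson from β = 0.39:
  β = 0.3900: g = -0.01333, g' = -0.4718 → β = 0.3618
  β = 0.3618: g = 0.00011, g' = -0.4798 → β = 0.3620
Converged at β = 0.3620.
Compositions from xᵢ = zᵢ/(1+β(Kᵢ−1)), yᵢ = Kᵢxᵢ:
  carbon tetrachloride: x = 0.1774, y = 0.4653
  toluene: x = 0.2351, y = 0.2135
  n-octane: x = 0.2531, y = 0.1962
  o-xylene: x = 0.3344, y = 0.1251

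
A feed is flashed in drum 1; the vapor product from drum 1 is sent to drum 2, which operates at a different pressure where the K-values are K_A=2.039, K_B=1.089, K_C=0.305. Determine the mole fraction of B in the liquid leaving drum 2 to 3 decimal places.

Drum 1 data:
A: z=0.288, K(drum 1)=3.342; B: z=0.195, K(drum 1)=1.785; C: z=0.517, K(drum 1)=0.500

Drum 1:
Newton iteration, ψ₁⁰ = 0.48:
  ψ₁ = 0.480: g = 0.0886, g' = -0.637 → ψ₁ = 0.619
  ψ₁ = 0.619: g = 0.0040, g' = -0.589 → ψ₁ = 0.626
Converged at ψ₁ = 0.626.
Drum-1 compositions:
  A: x = 0.117, y = 0.390
  B: x = 0.131, y = 0.233
  C: x = 0.752, y = 0.376
Drum-2 feed = drum-1 vapor: z₂ = (0.3904, 0.2334, 0.3762).
Drum 2:
Material balance + equilibrium reduce to Σ zᵢ(Kᵢ−1)/(1+ψ₂(Kᵢ−1)) = 0.
g(0) = ΣzᵢKᵢ − 1 = 0.165 and g(1) = 1 − Σzᵢ/Kᵢ = -0.639, so a root lies in (0, 1).
Newton iteration, ψ₂⁰ = 0.5:
  ψ₂ = 0.500: g = -0.1139, g' = -0.611 → ψ₂ = 0.314
  ψ₂ = 0.314: g = -0.0082, g' = -0.539 → ψ₂ = 0.298
Converged at ψ₂ = 0.298.
  A: x = 0.298, y = 0.608
  B: x = 0.227, y = 0.248
  C: x = 0.475, y = 0.145

x_B (drum 2) = 0.227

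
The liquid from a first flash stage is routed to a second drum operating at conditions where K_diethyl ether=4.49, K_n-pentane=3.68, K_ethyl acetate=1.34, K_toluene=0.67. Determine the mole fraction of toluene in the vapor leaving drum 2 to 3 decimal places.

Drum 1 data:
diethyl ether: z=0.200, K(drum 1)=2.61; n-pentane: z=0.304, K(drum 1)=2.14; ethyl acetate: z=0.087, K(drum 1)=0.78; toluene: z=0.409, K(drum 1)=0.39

Drum 1:
Let ψ₁ = V/F and solve Σ zᵢ(Kᵢ−1)/(1+ψ₁(Kᵢ−1)) = 0.
g(0) = ΣzᵢKᵢ − 1 = 0.400 and g(1) = 1 − Σzᵢ/Kᵢ = -0.379, so a root lies in (0, 1).
Iterate (Newton) starting at ψ₁ = 0.5:
  ψ₁ = 0.500: g = 0.0186, g' = -0.640 → ψ₁ = 0.529
Converged at ψ₁ = 0.529.
Drum-1 compositions:
  diethyl ether: x = 0.108, y = 0.282
  n-pentane: x = 0.190, y = 0.406
  ethyl acetate: x = 0.098, y = 0.077
  toluene: x = 0.604, y = 0.236
Drum-2 feed = drum-1 liquid: z₂ = (0.1080, 0.1896, 0.0985, 0.6039).
Drum 2:
Newton iteration, ψ₂⁰ = 0.67:
  ψ₂ = 0.670: g = 0.0661, g' = -0.408 → ψ₂ = 0.832
  ψ₂ = 0.832: g = 0.0053, g' = -0.349 → ψ₂ = 0.847
Converged at ψ₂ = 0.847.
  diethyl ether: x = 0.027, y = 0.123
  n-pentane: x = 0.058, y = 0.213
  ethyl acetate: x = 0.076, y = 0.102
  toluene: x = 0.838, y = 0.562

y_toluene (drum 2) = 0.562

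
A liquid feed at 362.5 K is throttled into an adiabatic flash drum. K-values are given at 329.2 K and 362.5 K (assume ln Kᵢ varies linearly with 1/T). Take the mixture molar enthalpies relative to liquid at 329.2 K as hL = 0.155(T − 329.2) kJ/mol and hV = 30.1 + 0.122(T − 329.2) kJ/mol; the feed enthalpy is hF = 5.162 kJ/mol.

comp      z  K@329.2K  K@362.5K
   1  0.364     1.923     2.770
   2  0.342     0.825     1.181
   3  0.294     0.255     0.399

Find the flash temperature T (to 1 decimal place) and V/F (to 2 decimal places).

Adiabatic flash: solve Rachford–Rice at each trial T, then check hF = ψ·hV(T) + (1−ψ)·hL(T).
  T = 329.2 K: K = (1.923, 0.825, 0.255), RR gives ψ = 0.122, H_out = 3.665 kJ/mol
  T = 362.5 K: K = (2.770, 1.181, 0.399), RR gives ψ = 0.767, H_out = 27.397 kJ/mol
  T = 345.9 K: K = (2.330, 0.996, 0.323), RR gives ψ = 0.478, H_out = 16.719 kJ/mol
  T = 337.5 K: K = (2.120, 0.908, 0.287), RR gives ψ = 0.313, H_out = 10.621 kJ/mol
  T = 333.4 K: K = (2.022, 0.867, 0.271), RR gives ψ = 0.223, H_out = 7.332 kJ/mol
  T = 331.3 K: K = (1.972, 0.846, 0.263), RR gives ψ = 0.174, H_out = 5.541 kJ/mol
Linear interpolation between T = 329.2 (H_out = 3.665) and T = 331.3 (H_out = 5.541) on hF = 5.162 gives T ≈ 330.9 K, at which ψ = 0.16.

T = 330.9 K, V/F = 0.16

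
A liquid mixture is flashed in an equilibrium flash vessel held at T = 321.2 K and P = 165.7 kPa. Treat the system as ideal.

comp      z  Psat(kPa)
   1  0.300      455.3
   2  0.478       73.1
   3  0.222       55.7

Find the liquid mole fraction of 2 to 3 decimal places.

Raoult's law: Kᵢ = Pᵢˢᵃᵗ/P = Pᵢˢᵃᵗ/165.7.
  K_1 = 455.3/165.7 = 2.74774, K_2 = 73.1/165.7 = 0.44116, K_3 = 55.7/165.7 = 0.33615
Rachford–Rice: g(ψ) = Σ zᵢ(Kᵢ−1)/(1+ψ(Kᵢ−1)) = 0.
Feasibility: ΣzᵢKᵢ = 1.110, Σzᵢ/Kᵢ = 1.853 — both > 1, two phases present.
Newton–Raphson from ψ = 0.5:
  ψ = 0.500: g = -0.3115, g' = -0.768 → ψ = 0.094
  ψ = 0.094: g = 0.0110, g' = -0.953 → ψ = 0.106
Converged at ψ = 0.106.
Compositions from xᵢ = zᵢ/(1+ψ(Kᵢ−1)), yᵢ = Kᵢxᵢ:
  1: x = 0.253, y = 0.696
  2: x = 0.508, y = 0.224
  3: x = 0.239, y = 0.080

x_2 = 0.508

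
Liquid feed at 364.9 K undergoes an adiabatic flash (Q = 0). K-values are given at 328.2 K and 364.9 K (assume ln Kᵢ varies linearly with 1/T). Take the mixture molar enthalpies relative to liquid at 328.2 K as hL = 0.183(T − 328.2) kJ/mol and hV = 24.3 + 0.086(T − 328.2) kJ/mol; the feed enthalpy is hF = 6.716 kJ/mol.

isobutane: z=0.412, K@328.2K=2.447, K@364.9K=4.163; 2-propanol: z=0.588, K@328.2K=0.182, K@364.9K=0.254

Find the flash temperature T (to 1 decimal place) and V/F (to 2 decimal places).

Adiabatic flash: solve Rachford–Rice at each trial T, then check hF = ψ·hV(T) + (1−ψ)·hL(T).
  T = 328.2 K: K = (2.447, 0.182), RR gives ψ = 0.097, H_out = 2.365 kJ/mol
  T = 364.9 K: K = (4.163, 0.254), RR gives ψ = 0.366, H_out = 14.315 kJ/mol
  T = 346.5 K: K = (3.235, 0.217), RR gives ψ = 0.263, H_out = 9.271 kJ/mol
  T = 337.4 K: K = (2.826, 0.199), RR gives ψ = 0.193, H_out = 6.190 kJ/mol
  T = 341.9 K: K = (3.024, 0.208), RR gives ψ = 0.230, H_out = 7.781 kJ/mol
  T = 339.6 K: K = (2.922, 0.203), RR gives ψ = 0.211, H_out = 6.986 kJ/mol
  T = 338.5 K: K = (2.874, 0.201), RR gives ψ = 0.202, H_out = 6.593 kJ/mol
Linear interpolation between T = 338.5 (H_out = 6.593) and T = 339.6 (H_out = 6.986) on hF = 6.716 gives T ≈ 338.8 K, at which ψ = 0.20.

T = 338.8 K, V/F = 0.20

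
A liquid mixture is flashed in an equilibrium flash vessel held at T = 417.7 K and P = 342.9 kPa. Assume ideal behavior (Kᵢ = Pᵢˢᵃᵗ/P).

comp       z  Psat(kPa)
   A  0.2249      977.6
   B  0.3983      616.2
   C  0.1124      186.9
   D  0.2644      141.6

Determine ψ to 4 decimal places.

ψ = 0.7809

Raoult's law: Kᵢ = Pᵢˢᵃᵗ/P = Pᵢˢᵃᵗ/342.9.
  K_A = 977.6/342.9 = 2.850977, K_B = 616.2/342.9 = 1.797025, K_C = 186.9/342.9 = 0.545057, K_D = 141.6/342.9 = 0.412948
Let ψ = V/F and solve Σ zᵢ(Kᵢ−1)/(1+ψ(Kᵢ−1)) = 0.
g(0) = ΣzᵢKᵢ − 1 = 0.5274 and g(1) = 1 − Σzᵢ/Kᵢ = -0.1470, so a root lies in (0, 1).
Iterate (Newton) starting at ψ = 0.5:
  ψ = 0.5000: g = 0.15729, g' = -0.5587 → ψ = 0.7815
  ψ = 0.7815: g = -0.00038, g' = -0.5919 → ψ = 0.7809
Converged at ψ = 0.7809.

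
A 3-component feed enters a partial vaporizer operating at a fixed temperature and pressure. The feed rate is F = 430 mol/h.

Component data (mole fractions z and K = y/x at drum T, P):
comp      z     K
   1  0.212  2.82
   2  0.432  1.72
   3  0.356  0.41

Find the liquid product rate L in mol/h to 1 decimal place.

L = 115.7 mol/h

Newton–Raphson from ψ = 0.5:
  ψ = 0.500: g = 0.1328, g' = -0.563 → ψ = 0.736
  ψ = 0.736: g = -0.0030, g' = -0.611 → ψ = 0.731
Converged at ψ = 0.731.
Then V = ψ·F = 0.7310·430 = 314.3 mol/h and L = F − V = 115.7 mol/h.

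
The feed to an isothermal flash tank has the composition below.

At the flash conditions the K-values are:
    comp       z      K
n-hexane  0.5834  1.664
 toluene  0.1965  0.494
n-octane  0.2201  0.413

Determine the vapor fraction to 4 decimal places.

Rachford–Rice: g(ψ) = Σ zᵢ(Kᵢ−1)/(1+ψ(Kᵢ−1)) = 0.
Check two-phase: ΣzᵢKᵢ = 1.1587 > 1 and Σzᵢ/Kᵢ = 1.2813 > 1, so g(0) = 0.1587 > 0 and g(1) = -0.2813 < 0.
Newton–Raphson from ψ = 0.48:
  ψ = 0.4800: g = -0.01745, g' = -0.3827 → ψ = 0.4344
  ψ = 0.4344: g = -0.00020, g' = -0.3742 → ψ = 0.4339
Converged at ψ = 0.4339.

ψ = 0.4339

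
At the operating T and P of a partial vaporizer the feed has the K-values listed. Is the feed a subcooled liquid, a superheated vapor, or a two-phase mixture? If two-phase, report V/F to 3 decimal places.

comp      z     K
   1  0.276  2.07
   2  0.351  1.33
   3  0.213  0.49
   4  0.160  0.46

ΣzᵢKᵢ = 1.216; Σzᵢ/Kᵢ = 1.180.
Both exceed 1, so a two-phase solution exists.
Material balance + equilibrium reduce to Σ zᵢ(Kᵢ−1)/(1+ψ(Kᵢ−1)) = 0.
Newton iteration, ψ⁰ = 0.5:
  ψ = 0.500: g = 0.0276, g' = -0.350 → ψ = 0.579
  ψ = 0.579: g = -0.0003, g' = -0.358 → ψ = 0.578
Converged at ψ = 0.578.

two-phase, V/F = 0.578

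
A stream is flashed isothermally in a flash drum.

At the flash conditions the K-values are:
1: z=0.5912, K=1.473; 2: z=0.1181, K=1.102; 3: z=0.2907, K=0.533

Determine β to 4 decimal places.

Let β = V/F and solve Σ zᵢ(Kᵢ−1)/(1+β(Kᵢ−1)) = 0.
Feasibility: ΣzᵢKᵢ = 1.1559, Σzᵢ/Kᵢ = 1.0539 — both > 1, two phases present.
Iterate (Newton) starting at β = 0.37:
  β = 0.3700: g = 0.08548, g' = -0.1896 → β = 0.8209
  β = 0.8209: g = -0.00761, g' = -0.2364 → β = 0.7887
  β = 0.7887: g = -0.00010, g' = -0.2301 → β = 0.7882
Converged at β = 0.7882.

β = 0.7882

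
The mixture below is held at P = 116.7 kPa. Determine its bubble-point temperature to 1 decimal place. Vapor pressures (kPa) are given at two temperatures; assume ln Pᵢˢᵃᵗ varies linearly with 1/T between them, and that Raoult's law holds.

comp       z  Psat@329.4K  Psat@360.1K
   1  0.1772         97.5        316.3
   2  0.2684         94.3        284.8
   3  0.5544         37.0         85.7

T = 346.8 K

Bubble-point temperature: ΣzᵢPᵢˢᵃᵗ(T) = P. Interpolate ln Pᵢˢᵃᵗ = aᵢ + bᵢ/T.
  T = 329.4 K: ΣzᵢPᵢˢᵃᵗ = 63.10 kPa
  T = 360.1 K: ΣzᵢPᵢˢᵃᵗ = 180.00 kPa
  T = 344.8 K: ΣzᵢPᵢˢᵃᵗ = 109.02 kPa
  T = 352.5 K: ΣzᵢPᵢˢᵃᵗ = 141.01 kPa
  T = 348.6 K: ΣzᵢPᵢˢᵃᵗ = 123.94 kPa
  T = 346.7 K: ΣzᵢPᵢˢᵃᵗ = 116.28 kPa
Interpolating between 346.7 K and 348.6 K gives T ≈ 346.8 K.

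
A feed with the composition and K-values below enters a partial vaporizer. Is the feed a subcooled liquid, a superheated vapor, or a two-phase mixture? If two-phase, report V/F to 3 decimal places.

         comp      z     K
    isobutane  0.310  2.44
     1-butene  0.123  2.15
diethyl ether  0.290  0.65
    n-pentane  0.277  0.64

two-phase, V/F = 0.800

ΣzᵢKᵢ = 1.387; Σzᵢ/Kᵢ = 1.063.
Both exceed 1, so a two-phase solution exists.
Iterate (Newton) starting at ψ = 0.37:
  ψ = 0.370: g = 0.1588, g' = -0.448 → ψ = 0.724
  ψ = 0.724: g = 0.0248, g' = -0.332 → ψ = 0.799
  ψ = 0.799: g = 0.0004, g' = -0.322 → ψ = 0.800
Converged at ψ = 0.800.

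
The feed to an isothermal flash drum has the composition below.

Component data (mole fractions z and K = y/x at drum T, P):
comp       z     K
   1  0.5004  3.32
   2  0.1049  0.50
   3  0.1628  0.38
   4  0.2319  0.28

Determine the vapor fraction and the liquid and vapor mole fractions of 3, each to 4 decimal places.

Let ψ = V/F and solve Σ zᵢ(Kᵢ−1)/(1+ψ(Kᵢ−1)) = 0.
g(0) = ΣzᵢKᵢ − 1 = 0.8406 and g(1) = 1 − Σzᵢ/Kᵢ = -0.6172, so a root lies in (0, 1).
Newton–Raphson from ψ = 0.49:
  ψ = 0.4900: g = 0.07087, g' = -1.0520 → ψ = 0.5574
  ψ = 0.5574: g = 0.00044, g' = -1.0441 → ψ = 0.5578
Converged at ψ = 0.5578.
Compositions from xᵢ = zᵢ/(1+ψ(Kᵢ−1)), yᵢ = Kᵢxᵢ:
  1: x = 0.2181, y = 0.7242
  2: x = 0.1455, y = 0.0727
  3: x = 0.2489, y = 0.0946
  4: x = 0.3875, y = 0.1085

ψ = 0.5578, x_3 = 0.2489, y_3 = 0.0946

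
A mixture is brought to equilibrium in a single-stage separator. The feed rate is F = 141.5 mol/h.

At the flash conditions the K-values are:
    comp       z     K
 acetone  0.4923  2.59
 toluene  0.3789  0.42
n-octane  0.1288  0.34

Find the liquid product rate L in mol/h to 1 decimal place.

Iterate (Newton) starting at V/F = 0.5:
  V/F = 0.5000: g = -0.00033, g' = -0.7641 → V/F = 0.4996
Converged at V/F = 0.4996.
Then V = V/F·F = 0.4996·141.5 = 70.7 mol/h and L = F − V = 70.8 mol/h.

L = 70.8 mol/h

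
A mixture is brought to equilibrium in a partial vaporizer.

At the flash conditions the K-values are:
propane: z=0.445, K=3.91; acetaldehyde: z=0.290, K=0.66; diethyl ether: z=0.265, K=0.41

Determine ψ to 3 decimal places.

Rachford–Rice: g(ψ) = Σ zᵢ(Kᵢ−1)/(1+ψ(Kᵢ−1)) = 0.
Feasibility: ΣzᵢKᵢ = 2.040, Σzᵢ/Kᵢ = 1.200 — both > 1, two phases present.
Newton–Raphson from ψ = 0.5:
  ψ = 0.500: g = 0.1869, g' = -0.859 → ψ = 0.717
  ψ = 0.717: g = 0.0179, g' = -0.731 → ψ = 0.742
Converged at ψ = 0.742.

ψ = 0.742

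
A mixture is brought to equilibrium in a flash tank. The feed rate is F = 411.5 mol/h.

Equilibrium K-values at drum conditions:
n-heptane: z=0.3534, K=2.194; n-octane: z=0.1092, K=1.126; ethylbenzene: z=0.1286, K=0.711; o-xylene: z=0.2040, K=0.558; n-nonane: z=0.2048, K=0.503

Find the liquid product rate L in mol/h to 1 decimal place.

L = 225.1 mol/h

Let ψ = V/F and solve Σ zᵢ(Kᵢ−1)/(1+ψ(Kᵢ−1)) = 0.
Check two-phase: ΣzᵢKᵢ = 1.2066 > 1 and Σzᵢ/Kᵢ = 1.2117 > 1, so g(0) = 0.2066 > 0 and g(1) = -0.2117 < 0.
Newton–Raphson from ψ = 0.5:
  ψ = 0.5000: g = -0.01747, g' = -0.3690 → ψ = 0.4527
  ψ = 0.4527: g = 0.00012, g' = -0.3746 → ψ = 0.4530
Converged at ψ = 0.4530.
Then V = ψ·F = 0.4530·411.5 = 186.4 mol/h and L = F − V = 225.1 mol/h.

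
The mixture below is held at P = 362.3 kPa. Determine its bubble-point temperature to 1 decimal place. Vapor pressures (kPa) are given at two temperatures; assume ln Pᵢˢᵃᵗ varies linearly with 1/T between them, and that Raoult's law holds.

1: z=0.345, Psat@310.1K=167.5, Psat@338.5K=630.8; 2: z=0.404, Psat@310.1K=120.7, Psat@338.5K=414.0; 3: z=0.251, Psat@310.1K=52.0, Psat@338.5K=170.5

Bubble-point temperature: ΣzᵢPᵢˢᵃᵗ(T) = P. Interpolate ln Pᵢˢᵃᵗ = aᵢ + bᵢ/T.
  T = 310.1 K: ΣzᵢPᵢˢᵃᵗ = 119.60 kPa
  T = 338.5 K: ΣzᵢPᵢˢᵃᵗ = 427.68 kPa
  T = 324.3 K: ΣzᵢPᵢˢᵃᵗ = 232.48 kPa
  T = 331.4 K: ΣzᵢPᵢˢᵃᵗ = 317.36 kPa
  T = 334.9 K: ΣzᵢPᵢˢᵃᵗ = 368.21 kPa
  T = 333.1 K: ΣzᵢPᵢˢᵃᵗ = 341.25 kPa
Interpolating between 333.1 K and 334.9 K gives T ≈ 334.5 K.

T = 334.5 K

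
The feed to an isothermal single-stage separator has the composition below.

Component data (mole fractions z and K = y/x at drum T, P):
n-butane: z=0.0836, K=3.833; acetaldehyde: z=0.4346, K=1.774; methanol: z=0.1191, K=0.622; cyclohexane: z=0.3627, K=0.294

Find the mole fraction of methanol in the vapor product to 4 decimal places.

Let ψ = V/F and solve Σ zᵢ(Kᵢ−1)/(1+ψ(Kᵢ−1)) = 0.
Check two-phase: ΣzᵢKᵢ = 1.2721 > 1 and Σzᵢ/Kᵢ = 1.6919 > 1, so g(0) = 0.2721 > 0 and g(1) = -0.6919 < 0.
Newton–Raphson from ψ = 0.5:
  ψ = 0.5000: g = -0.11075, g' = -0.7080 → ψ = 0.3436
  ψ = 0.3436: g = -0.00406, g' = -0.6724 → ψ = 0.3375
Converged at ψ = 0.3375.
Compositions from xᵢ = zᵢ/(1+ψ(Kᵢ−1)), yᵢ = Kᵢxᵢ:
  n-butane: x = 0.0427, y = 0.1638
  acetaldehyde: x = 0.3446, y = 0.6113
  methanol: x = 0.1365, y = 0.0849
  cyclohexane: x = 0.4762, y = 0.1400

y_methanol = 0.0849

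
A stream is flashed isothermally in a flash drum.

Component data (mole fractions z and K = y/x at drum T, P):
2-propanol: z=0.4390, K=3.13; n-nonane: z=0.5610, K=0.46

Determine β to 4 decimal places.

β = 0.5496

Newton iteration, β⁰ = 0.54:
  β = 0.5400: g = 0.00724, g' = -0.7568 → β = 0.5496
Converged at β = 0.5496.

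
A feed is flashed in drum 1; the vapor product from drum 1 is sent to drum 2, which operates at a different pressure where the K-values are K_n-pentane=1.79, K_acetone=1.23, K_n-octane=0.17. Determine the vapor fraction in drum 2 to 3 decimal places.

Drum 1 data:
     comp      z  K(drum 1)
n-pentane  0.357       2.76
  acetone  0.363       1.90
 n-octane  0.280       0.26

V/F (drum 2) = 0.663

Drum 1:
Rachford–Rice: g(ψ₁) = Σ zᵢ(Kᵢ−1)/(1+ψ₁(Kᵢ−1)) = 0.
Feasibility: ΣzᵢKᵢ = 1.748, Σzᵢ/Kᵢ = 1.397 — both > 1, two phases present.
Newton iteration, ψ₁⁰ = 0.5:
  ψ₁ = 0.500: g = 0.2306, g' = -0.839 → ψ₁ = 0.775
  ψ₁ = 0.775: g = -0.0274, g' = -1.143 → ψ₁ = 0.751
  ψ₁ = 0.751: g = -0.0007, g' = -1.086 → ψ₁ = 0.750
Converged at ψ₁ = 0.750.
Drum-1 compositions:
  n-pentane: x = 0.154, y = 0.425
  acetone: x = 0.217, y = 0.412
  n-octane: x = 0.629, y = 0.164
Drum-2 feed = drum-1 vapor: z₂ = (0.4246, 0.4117, 0.1637).
Drum 2:
Newton iteration, ψ₂⁰ = 0.5:
  ψ₂ = 0.500: g = 0.0932, g' = -0.483 → ψ₂ = 0.693
  ψ₂ = 0.693: g = -0.0212, g' = -0.751 → ψ₂ = 0.665
  ψ₂ = 0.665: g = -0.0009, g' = -0.691 → ψ₂ = 0.663
Converged at ψ₂ = 0.663.
  n-pentane: x = 0.279, y = 0.499
  acetone: x = 0.357, y = 0.439
  n-octane: x = 0.364, y = 0.062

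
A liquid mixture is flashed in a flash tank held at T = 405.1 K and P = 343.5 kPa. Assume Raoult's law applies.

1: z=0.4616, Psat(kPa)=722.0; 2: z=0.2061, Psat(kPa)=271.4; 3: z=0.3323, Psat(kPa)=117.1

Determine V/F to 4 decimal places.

V/F = 0.4153

Raoult's law: Kᵢ = Pᵢˢᵃᵗ/P = Pᵢˢᵃᵗ/343.5.
  K_1 = 722.0/343.5 = 2.101892, K_2 = 271.4/343.5 = 0.790102, K_3 = 117.1/343.5 = 0.340902
Rachford–Rice: g(V/F) = Σ zᵢ(Kᵢ−1)/(1+V/F(Kᵢ−1)) = 0.
Feasibility: ΣzᵢKᵢ = 1.2464, Σzᵢ/Kᵢ = 1.4552 — both > 1, two phases present.
Newton–Raphson from V/F = 0.35:
  V/F = 0.3500: g = 0.03569, g' = -0.5464 → V/F = 0.4153
Converged at V/F = 0.4153.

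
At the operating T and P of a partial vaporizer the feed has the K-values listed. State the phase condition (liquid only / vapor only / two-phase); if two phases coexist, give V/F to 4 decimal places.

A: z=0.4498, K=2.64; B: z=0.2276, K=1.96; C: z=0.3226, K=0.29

two-phase, V/F = 0.7189

ΣzᵢKᵢ = 1.7271; Σzᵢ/Kᵢ = 1.3989.
Both exceed 1, so a two-phase solution exists.
Let ψ = V/F and solve Σ zᵢ(Kᵢ−1)/(1+ψ(Kᵢ−1)) = 0.
Iterate (Newton) starting at ψ = 0.61:
  ψ = 0.6100: g = 0.10253, g' = -0.8918 → ψ = 0.7250
  ψ = 0.7250: g = -0.00617, g' = -1.0160 → ψ = 0.7189
Converged at ψ = 0.7189.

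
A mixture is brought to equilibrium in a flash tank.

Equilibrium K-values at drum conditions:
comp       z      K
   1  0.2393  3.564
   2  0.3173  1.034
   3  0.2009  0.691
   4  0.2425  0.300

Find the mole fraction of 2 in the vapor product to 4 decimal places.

Material balance + equilibrium reduce to Σ zᵢ(Kᵢ−1)/(1+V/F(Kᵢ−1)) = 0.
Feasibility: ΣzᵢKᵢ = 1.3925, Σzᵢ/Kᵢ = 1.4731 — both > 1, two phases present.
Newton–Raphson from V/F = 0.43:
  V/F = 0.4300: g = -0.01198, g' = -0.6249 → V/F = 0.4108
  V/F = 0.4108: g = 0.00007, g' = -0.6328 → V/F = 0.4109
Converged at V/F = 0.4109.
Compositions from xᵢ = zᵢ/(1+V/F(Kᵢ−1)), yᵢ = Kᵢxᵢ:
  1: x = 0.1165, y = 0.4153
  2: x = 0.3129, y = 0.3236
  3: x = 0.2301, y = 0.1590
  4: x = 0.3404, y = 0.1021

y_2 = 0.3236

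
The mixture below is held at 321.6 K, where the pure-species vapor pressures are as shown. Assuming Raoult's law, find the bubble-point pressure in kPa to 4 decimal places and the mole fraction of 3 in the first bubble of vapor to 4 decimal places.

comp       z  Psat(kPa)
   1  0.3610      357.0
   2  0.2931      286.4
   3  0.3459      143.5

Pbub = 262.4575 kPa, y_3 = 0.1891

At the bubble point ψ → 0, so ΣzᵢKᵢ = 1 with Kᵢ = Pᵢˢᵃᵗ/P ⇒ P = ΣzᵢPᵢˢᵃᵗ.
P = 0.3610·357.0 + 0.2931·286.4 + 0.3459·143.5 = 262.4575 kPa
yᵢ = zᵢPᵢˢᵃᵗ/P ⇒ y_3 = 0.3459·143.5/262.4575 = 0.1891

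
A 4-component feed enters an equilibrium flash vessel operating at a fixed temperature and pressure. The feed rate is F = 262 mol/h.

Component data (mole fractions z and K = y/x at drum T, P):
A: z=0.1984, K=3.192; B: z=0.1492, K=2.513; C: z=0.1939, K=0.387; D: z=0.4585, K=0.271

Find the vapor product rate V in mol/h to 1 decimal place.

V = 40.5 mol/h

Iterate (Newton) starting at V/F = 0.5:
  V/F = 0.5000: g = -0.36135, g' = -1.0825 → V/F = 0.1662
  V/F = 0.1662: g = -0.01353, g' = -1.1360 → V/F = 0.1543
  V/F = 0.1543: g = 0.00011, g' = -1.1550 → V/F = 0.1544
Converged at V/F = 0.1544.
Then V = V/F·F = 0.1544·262 = 40.5 mol/h and L = F − V = 221.5 mol/h.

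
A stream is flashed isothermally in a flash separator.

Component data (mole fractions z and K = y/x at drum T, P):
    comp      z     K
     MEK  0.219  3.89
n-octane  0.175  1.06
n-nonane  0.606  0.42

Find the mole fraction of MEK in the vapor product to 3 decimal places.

Rachford–Rice: g(V/F) = Σ zᵢ(Kᵢ−1)/(1+V/F(Kᵢ−1)) = 0.
Feasibility: ΣzᵢKᵢ = 1.292, Σzᵢ/Kᵢ = 1.664 — both > 1, two phases present.
Newton iteration, V/F⁰ = 0.5:
  V/F = 0.500: g = -0.2260, g' = -0.711 → V/F = 0.182
  V/F = 0.182: g = 0.0320, g' = -1.041 → V/F = 0.213
  V/F = 0.213: g = 0.0012, g' = -0.967 → V/F = 0.214
Converged at V/F = 0.214.
Compositions from xᵢ = zᵢ/(1+V/F(Kᵢ−1)), yᵢ = Kᵢxᵢ:
  MEK: x = 0.135, y = 0.526
  n-octane: x = 0.173, y = 0.183
  n-nonane: x = 0.692, y = 0.291

y_MEK = 0.526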